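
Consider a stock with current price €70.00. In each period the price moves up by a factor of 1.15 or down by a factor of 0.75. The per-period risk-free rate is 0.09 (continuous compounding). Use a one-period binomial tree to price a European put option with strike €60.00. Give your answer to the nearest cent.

Risk-neutral probability p = (e^0.09 − 0.75)/(1.15 − 0.75) = 0.3442/0.4000 = 0.8604
Terminal stock prices: S_u = 80.5, S_d = 52.5
Terminal payoffs (K − S): max(-20.5, 0) = 0, max(7.5, 0) = 7.5
Node 0 (S = 70): V_0 = e^(−0.09)·[0.8604·0.0000 + 0.1396·7.5000] = 0.9566

€0.96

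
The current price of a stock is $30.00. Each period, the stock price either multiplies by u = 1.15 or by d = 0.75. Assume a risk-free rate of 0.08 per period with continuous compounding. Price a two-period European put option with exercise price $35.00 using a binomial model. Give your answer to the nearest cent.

Risk-neutral probability p = (e^0.08 − 0.75)/(1.15 − 0.75) = 0.3333/0.4000 = 0.8332
Terminal stock prices: S_uu = 39.67, S_ud = 25.88, S_dd = 16.88
Terminal payoffs (K − S): max(-4.675, 0) = 0, max(9.125, 0) = 9.125, max(18.12, 0) = 18.12
Node u (S = 34.5): V_u = e^(−0.08)·[0.8332·0.0000 + 0.1668·9.1250] = 1.4049
Node d (S = 22.5): V_d = e^(−0.08)·[0.8332·9.1250 + 0.1668·18.1250] = 9.8091
Node 0 (S = 30): V_0 = e^(−0.08)·[0.8332·1.4049 + 0.1668·9.8091] = 2.5908

$2.59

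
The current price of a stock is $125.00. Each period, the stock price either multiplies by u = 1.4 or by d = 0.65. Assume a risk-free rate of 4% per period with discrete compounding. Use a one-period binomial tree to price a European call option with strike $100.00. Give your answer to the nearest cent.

$37.50

Risk-neutral probability p = (1 + 0.04 − 0.65)/(1.4 − 0.65) = 0.3900/0.7500 = 0.5200
Terminal stock prices: S_u = 175, S_d = 81.25
Terminal payoffs (S − K): max(75, 0) = 75, max(-18.75, 0) = 0
Node 0 (S = 125): V_0 = 1/1.04·[0.5200·75.0000 + 0.4800·0.0000] = 37.5000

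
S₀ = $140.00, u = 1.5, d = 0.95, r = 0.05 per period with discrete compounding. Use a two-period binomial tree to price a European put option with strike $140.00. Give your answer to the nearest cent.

$8.29

Risk-neutral probability p = (1 + 0.05 − 0.95)/(1.5 − 0.95) = 0.1000/0.5500 = 0.1818
Terminal stock prices: S_uu = 315, S_ud = 199.5, S_dd = 126.3
Terminal payoffs (K − S): max(-175, 0) = 0, max(-59.5, 0) = 0, max(13.65, 0) = 13.65
Node u (S = 210): V_u = 1/1.05·[0.1818·0.0000 + 0.8182·0.0000] = 0.0000
Node d (S = 133): V_d = 1/1.05·[0.1818·0.0000 + 0.8182·13.6500] = 10.6364
Node 0 (S = 140): V_0 = 1/1.05·[0.1818·0.0000 + 0.8182·10.6364] = 8.2881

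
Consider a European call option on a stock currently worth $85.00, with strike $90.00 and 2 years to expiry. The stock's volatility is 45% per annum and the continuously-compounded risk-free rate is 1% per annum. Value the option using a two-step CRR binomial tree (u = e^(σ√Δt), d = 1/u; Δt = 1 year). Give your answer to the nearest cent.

$18.69

CRR parameters: u = e^(σ√Δt) = e^(0.45·√1) = 1.5683, d = 1/u = 0.6376
Per-period rate: rΔt = 0.01·1 = 0.01, so R = e^0.01 = 1.0101
Risk-neutral probability p = (e^0.01 − 0.6376)/(1.5683 − 0.6376) = 0.3724/0.9307 = 0.4002
Terminal stock prices: S_uu = 209.1, S_ud = 85, S_dd = 34.56
Terminal payoffs (S − K): max(119.1, 0) = 119.1, max(-5, 0) = 0, max(-55.44, 0) = 0
Node u (S = 133.3): V_u = e^(−0.01)·[0.4002·119.0663 + 0.5998·0.0000] = 47.1714
Node d (S = 54.2): V_d = e^(−0.01)·[0.4002·0.0000 + 0.5998·0.0000] = 0.0000
Node 0 (S = 85): V_0 = e^(−0.01)·[0.4002·47.1714 + 0.5998·0.0000] = 18.6883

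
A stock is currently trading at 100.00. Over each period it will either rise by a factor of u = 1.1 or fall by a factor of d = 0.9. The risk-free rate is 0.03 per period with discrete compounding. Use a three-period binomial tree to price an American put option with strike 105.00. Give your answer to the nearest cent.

6.38

Risk-neutral probability p = (1 + 0.03 − 0.9)/(1.1 − 0.9) = 0.1300/0.2000 = 0.6500
Terminal stock prices: S_uuu = 133.1, S_uud = 108.9, S_udd = 89.1, S_ddd = 72.9
Terminal payoffs (K − S): max(-28.1, 0) = 0, max(-3.9, 0) = 0, max(15.9, 0) = 15.9, max(32.1, 0) = 32.1
Node uu (S = 121): continuation = 1/1.03·[0.6500·0.0000 + 0.3500·0.0000] = 0.0000; exercise value = 0.0000 ≤ continuation, so V_uu = 0.0000
Node ud (S = 99): continuation = 1/1.03·[0.6500·0.0000 + 0.3500·15.9000] = 5.4029; exercise value = 6.0000 > continuation, so V_ud = 6.0000 (exercise)
Node dd (S = 81): continuation = 1/1.03·[0.6500·15.9000 + 0.3500·32.1000] = 20.9417; exercise value = 24.0000 > continuation, so V_dd = 24.0000 (exercise)
Node u (S = 110): continuation = 1/1.03·[0.6500·0.0000 + 0.3500·6.0000] = 2.0388; exercise value = 0.0000 ≤ continuation, so V_u = 2.0388
Node d (S = 90): continuation = 1/1.03·[0.6500·6.0000 + 0.3500·24.0000] = 11.9417; exercise value = 15.0000 > continuation, so V_d = 15.0000 (exercise)
Node 0 (S = 100): continuation = 1/1.03·[0.6500·2.0388 + 0.3500·15.0000] = 6.3837; exercise value = 5.0000 ≤ continuation, so V_0 = 6.3837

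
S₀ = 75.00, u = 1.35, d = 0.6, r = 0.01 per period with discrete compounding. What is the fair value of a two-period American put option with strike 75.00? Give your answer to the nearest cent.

Risk-neutral probability p = (1 + 0.01 − 0.6)/(1.35 − 0.6) = 0.4100/0.7500 = 0.5467
Terminal stock prices: S_uu = 136.7, S_ud = 60.75, S_dd = 27
Terminal payoffs (K − S): max(-61.69, 0) = 0, max(14.25, 0) = 14.25, max(48, 0) = 48
Node u (S = 101.2): continuation = 1/1.01·[0.5467·0.0000 + 0.4533·14.2500] = 6.3960; exercise value = 0.0000 ≤ continuation, so V_u = 6.3960
Node d (S = 45): continuation = 1/1.01·[0.5467·14.2500 + 0.4533·48.0000] = 29.2574; exercise value = 30.0000 > continuation, so V_d = 30.0000 (exercise)
Node 0 (S = 75): continuation = 1/1.01·[0.5467·6.3960 + 0.4533·30.0000] = 16.9272; exercise value = 0.0000 ≤ continuation, so V_0 = 16.9272

16.93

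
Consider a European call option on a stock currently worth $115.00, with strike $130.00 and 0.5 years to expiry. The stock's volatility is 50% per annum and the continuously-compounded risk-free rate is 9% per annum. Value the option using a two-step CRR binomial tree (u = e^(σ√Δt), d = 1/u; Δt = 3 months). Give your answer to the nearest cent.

CRR parameters: u = e^(σ√Δt) = e^(0.5·√0.25) = 1.2840, d = 1/u = 0.7788
Per-period rate: rΔt = 0.09·0.25 = 0.0225, so R = e^0.0225 = 1.0228
Risk-neutral probability p = (e^0.0225 − 0.7788)/(1.2840 − 0.7788) = 0.2440/0.5052 = 0.4829
Terminal stock prices: S_uu = 189.6, S_ud = 115, S_dd = 69.75
Terminal payoffs (S − K): max(59.6, 0) = 59.6, max(-15, 0) = 0, max(-60.25, 0) = 0
Node u (S = 147.7): V_u = e^(−0.0225)·[0.4829·59.6029 + 0.5171·0.0000] = 28.1397
Node d (S = 89.56): V_d = e^(−0.0225)·[0.4829·0.0000 + 0.5171·0.0000] = 0.0000
Node 0 (S = 115): V_0 = e^(−0.0225)·[0.4829·28.1397 + 0.5171·0.0000] = 13.2853

$13.29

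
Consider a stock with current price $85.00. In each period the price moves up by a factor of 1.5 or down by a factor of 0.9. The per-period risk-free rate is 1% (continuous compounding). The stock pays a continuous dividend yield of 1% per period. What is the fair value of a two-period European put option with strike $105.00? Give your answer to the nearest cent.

$24.61

Per-period risk-free factor R = e^0.01 = 1.0101; dividend-adjusted growth = e^(0.01−0.01) = 1.0000.
Risk-neutral probability p = (1.0000 − 0.9)/(1.5 − 0.9) = 0.1000/0.6000 = 0.1667
Terminal stock prices: S_uu = 191.2, S_ud = 114.8, S_dd = 68.85
Terminal payoffs (K − S): max(-86.25, 0) = 0, max(-9.75, 0) = 0, max(36.15, 0) = 36.15
Node u (S = 127.5): V_u = e^(−0.01)·[0.1667·0.0000 + 0.8333·0.0000] = 0.0000
Node d (S = 76.5): V_d = e^(−0.01)·[0.1667·0.0000 + 0.8333·36.1500] = 29.8253
Node 0 (S = 85): V_0 = e^(−0.01)·[0.1667·0.0000 + 0.8333·29.8253] = 24.6071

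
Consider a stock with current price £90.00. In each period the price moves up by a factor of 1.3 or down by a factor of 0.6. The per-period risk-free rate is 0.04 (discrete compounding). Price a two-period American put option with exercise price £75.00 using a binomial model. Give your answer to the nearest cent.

Risk-neutral probability p = (1 + 0.04 − 0.6)/(1.3 − 0.6) = 0.4400/0.7000 = 0.6286
Terminal stock prices: S_uu = 152.1, S_ud = 70.2, S_dd = 32.4
Terminal payoffs (K − S): max(-77.1, 0) = 0, max(4.8, 0) = 4.8, max(42.6, 0) = 42.6
Node u (S = 117): continuation = 1/1.04·[0.6286·0.0000 + 0.3714·4.8000] = 1.7143; exercise value = 0.0000 ≤ continuation, so V_u = 1.7143
Node d (S = 54): continuation = 1/1.04·[0.6286·4.8000 + 0.3714·42.6000] = 18.1154; exercise value = 21.0000 > continuation, so V_d = 21.0000 (exercise)
Node 0 (S = 90): continuation = 1/1.04·[0.6286·1.7143 + 0.3714·21.0000] = 8.5361; exercise value = 0.0000 ≤ continuation, so V_0 = 8.5361

£8.54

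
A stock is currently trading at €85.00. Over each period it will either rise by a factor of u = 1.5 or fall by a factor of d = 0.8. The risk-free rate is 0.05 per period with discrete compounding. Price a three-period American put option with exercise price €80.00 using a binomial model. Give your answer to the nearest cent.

€9.60

Risk-neutral probability p = (1 + 0.05 − 0.8)/(1.5 − 0.8) = 0.2500/0.7000 = 0.3571
Terminal stock prices: S_uuu = 286.9, S_uud = 153, S_udd = 81.6, S_ddd = 43.52
Terminal payoffs (K − S): max(-206.9, 0) = 0, max(-73, 0) = 0, max(-1.6, 0) = 0, max(36.48, 0) = 36.48
Node uu (S = 191.2): continuation = 1/1.05·[0.3571·0.0000 + 0.6429·0.0000] = 0.0000; exercise value = 0.0000 ≤ continuation, so V_uu = 0.0000
Node ud (S = 102): continuation = 1/1.05·[0.3571·0.0000 + 0.6429·0.0000] = 0.0000; exercise value = 0.0000 ≤ continuation, so V_ud = 0.0000
Node dd (S = 54.4): continuation = 1/1.05·[0.3571·0.0000 + 0.6429·36.4800] = 22.3347; exercise value = 25.6000 > continuation, so V_dd = 25.6000 (exercise)
Node u (S = 127.5): continuation = 1/1.05·[0.3571·0.0000 + 0.6429·0.0000] = 0.0000; exercise value = 0.0000 ≤ continuation, so V_u = 0.0000
Node d (S = 68): continuation = 1/1.05·[0.3571·0.0000 + 0.6429·25.6000] = 15.6735; exercise value = 12.0000 ≤ continuation, so V_d = 15.6735
Node 0 (S = 85): continuation = 1/1.05·[0.3571·0.0000 + 0.6429·15.6735] = 9.5960; exercise value = 0.0000 ≤ continuation, so V_0 = 9.5960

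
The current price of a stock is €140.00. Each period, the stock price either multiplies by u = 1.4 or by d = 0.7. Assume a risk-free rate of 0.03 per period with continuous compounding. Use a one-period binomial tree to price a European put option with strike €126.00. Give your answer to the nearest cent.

€14.34

Risk-neutral probability p = (e^0.03 − 0.7)/(1.4 − 0.7) = 0.3305/0.7000 = 0.4721
Terminal stock prices: S_u = 196, S_d = 98
Terminal payoffs (K − S): max(-70, 0) = 0, max(28, 0) = 28
Node 0 (S = 140): V_0 = e^(−0.03)·[0.4721·0.0000 + 0.5279·28.0000] = 14.3449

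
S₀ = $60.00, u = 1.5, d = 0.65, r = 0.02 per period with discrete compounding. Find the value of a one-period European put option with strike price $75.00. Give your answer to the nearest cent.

$19.93

Risk-neutral probability p = (1 + 0.02 − 0.65)/(1.5 − 0.65) = 0.3700/0.8500 = 0.4353
Terminal stock prices: S_u = 90, S_d = 39
Terminal payoffs (K − S): max(-15, 0) = 0, max(36, 0) = 36
Node 0 (S = 60): V_0 = 1/1.02·[0.4353·0.0000 + 0.5647·36.0000] = 19.9308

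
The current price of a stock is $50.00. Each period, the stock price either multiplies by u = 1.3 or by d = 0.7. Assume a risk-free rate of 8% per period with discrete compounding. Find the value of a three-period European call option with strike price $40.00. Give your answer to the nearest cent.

Risk-neutral probability p = (1 + 0.08 − 0.7)/(1.3 − 0.7) = 0.3800/0.6000 = 0.6333
Terminal stock prices: S_uuu = 109.9, S_uud = 59.15, S_udd = 31.85, S_ddd = 17.15
Terminal payoffs (S − K): max(69.85, 0) = 69.85, max(19.15, 0) = 19.15, max(-8.15, 0) = 0, max(-22.85, 0) = 0
Node uu (S = 84.5): V_uu = 1/1.08·[0.6333·69.8500 + 0.3667·19.1500] = 47.4630
Node ud (S = 45.5): V_ud = 1/1.08·[0.6333·19.1500 + 0.3667·0.0000] = 11.2299
Node dd (S = 24.5): V_dd = 1/1.08·[0.6333·0.0000 + 0.3667·0.0000] = 0.0000
Node u (S = 65): V_u = 1/1.08·[0.6333·47.4630 + 0.3667·11.2299] = 31.6459
Node d (S = 35): V_d = 1/1.08·[0.6333·11.2299 + 0.3667·0.0000] = 6.5855
Node 0 (S = 50): V_0 = 1/1.08·[0.6333·31.6459 + 0.3667·6.5855] = 20.7936

$20.79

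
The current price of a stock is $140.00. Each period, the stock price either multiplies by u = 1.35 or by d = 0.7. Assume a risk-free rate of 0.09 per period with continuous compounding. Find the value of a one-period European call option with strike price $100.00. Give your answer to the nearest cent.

$49.33

Risk-neutral probability p = (e^0.09 − 0.7)/(1.35 − 0.7) = 0.3942/0.6500 = 0.6064
Terminal stock prices: S_u = 189, S_d = 98
Terminal payoffs (S − K): max(89, 0) = 89, max(-2, 0) = 0
Node 0 (S = 140): V_0 = e^(−0.09)·[0.6064·89.0000 + 0.3936·0.0000] = 49.3263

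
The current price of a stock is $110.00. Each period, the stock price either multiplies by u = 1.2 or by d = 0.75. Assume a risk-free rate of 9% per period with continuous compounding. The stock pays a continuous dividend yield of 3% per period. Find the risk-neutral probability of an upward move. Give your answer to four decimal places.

p = 0.6930

Per-period risk-free factor R = e^0.09 = 1.0942; dividend-adjusted growth = e^(0.09−0.03) = 1.0618.
Risk-neutral probability p = (1.0618 − 0.75)/(1.2 − 0.75) = 0.3118/0.4500 = 0.6930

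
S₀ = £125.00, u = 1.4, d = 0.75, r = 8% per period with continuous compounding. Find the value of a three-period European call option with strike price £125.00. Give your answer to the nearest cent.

£40.88

Risk-neutral probability p = (e^0.08 − 0.75)/(1.4 − 0.75) = 0.3333/0.6500 = 0.5127
Terminal stock prices: S_uuu = 343, S_uud = 183.7, S_udd = 98.44, S_ddd = 52.73
Terminal payoffs (S − K): max(218, 0) = 218, max(58.75, 0) = 58.75, max(-26.56, 0) = 0, max(-72.27, 0) = 0
Node uu (S = 245): V_uu = e^(−0.08)·[0.5127·218.0000 + 0.4873·58.7500] = 129.6105
Node ud (S = 131.2): V_ud = e^(−0.08)·[0.5127·58.7500 + 0.4873·0.0000] = 27.8080
Node dd (S = 70.31): V_dd = e^(−0.08)·[0.5127·0.0000 + 0.4873·0.0000] = 0.0000
Node u (S = 175): V_u = e^(−0.08)·[0.5127·129.6105 + 0.4873·27.8080] = 73.8559
Node d (S = 93.75): V_d = e^(−0.08)·[0.5127·27.8080 + 0.4873·0.0000] = 13.1623
Node 0 (S = 125): V_0 = e^(−0.08)·[0.5127·73.8559 + 0.4873·13.1623] = 40.8783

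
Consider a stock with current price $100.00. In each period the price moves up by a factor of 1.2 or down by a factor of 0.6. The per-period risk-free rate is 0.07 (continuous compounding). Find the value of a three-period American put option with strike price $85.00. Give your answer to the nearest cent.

$6.84

Risk-neutral probability p = (e^0.07 − 0.6)/(1.2 − 0.6) = 0.4725/0.6000 = 0.7875
Terminal stock prices: S_uuu = 172.8, S_uud = 86.4, S_udd = 43.2, S_ddd = 21.6
Terminal payoffs (K − S): max(-87.8, 0) = 0, max(-1.4, 0) = 0, max(41.8, 0) = 41.8, max(63.4, 0) = 63.4
Node uu (S = 144): continuation = e^(−0.07)·[0.7875·0.0000 + 0.2125·0.0000] = 0.0000; exercise value = 0.0000 ≤ continuation, so V_uu = 0.0000
Node ud (S = 72): continuation = e^(−0.07)·[0.7875·0.0000 + 0.2125·41.8000] = 8.2815; exercise value = 13.0000 > continuation, so V_ud = 13.0000 (exercise)
Node dd (S = 36): continuation = e^(−0.07)·[0.7875·41.8000 + 0.2125·63.4000] = 43.2535; exercise value = 49.0000 > continuation, so V_dd = 49.0000 (exercise)
Node u (S = 120): continuation = e^(−0.07)·[0.7875·0.0000 + 0.2125·13.0000] = 2.5756; exercise value = 0.0000 ≤ continuation, so V_u = 2.5756
Node d (S = 60): continuation = e^(−0.07)·[0.7875·13.0000 + 0.2125·49.0000] = 19.2535; exercise value = 25.0000 > continuation, so V_d = 25.0000 (exercise)
Node 0 (S = 100): continuation = e^(−0.07)·[0.7875·2.5756 + 0.2125·25.0000] = 6.8442; exercise value = 0.0000 ≤ continuation, so V_0 = 6.8442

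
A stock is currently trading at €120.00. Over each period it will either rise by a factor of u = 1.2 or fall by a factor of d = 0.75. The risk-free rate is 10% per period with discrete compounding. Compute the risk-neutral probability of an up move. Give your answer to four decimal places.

Risk-neutral probability p = (1 + 0.1 − 0.75)/(1.2 − 0.75) = 0.3500/0.4500 = 0.7778

p = 0.7778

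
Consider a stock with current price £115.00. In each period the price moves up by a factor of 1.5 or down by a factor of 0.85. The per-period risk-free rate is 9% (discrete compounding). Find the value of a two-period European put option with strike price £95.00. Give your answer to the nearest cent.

£3.99

Risk-neutral probability p = (1 + 0.09 − 0.85)/(1.5 − 0.85) = 0.2400/0.6500 = 0.3692
Terminal stock prices: S_uu = 258.8, S_ud = 146.6, S_dd = 83.09
Terminal payoffs (K − S): max(-163.8, 0) = 0, max(-51.62, 0) = 0, max(11.91, 0) = 11.91
Node u (S = 172.5): V_u = 1/1.09·[0.3692·0.0000 + 0.6308·0.0000] = 0.0000
Node d (S = 97.75): V_d = 1/1.09·[0.3692·0.0000 + 0.6308·11.9125] = 6.8936
Node 0 (S = 115): V_0 = 1/1.09·[0.3692·0.0000 + 0.6308·6.8936] = 3.9892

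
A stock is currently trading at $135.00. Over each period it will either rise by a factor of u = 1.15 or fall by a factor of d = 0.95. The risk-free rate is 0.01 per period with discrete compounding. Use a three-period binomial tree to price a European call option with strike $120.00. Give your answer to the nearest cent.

Risk-neutral probability p = (1 + 0.01 − 0.95)/(1.15 − 0.95) = 0.0600/0.2000 = 0.3000
Terminal stock prices: S_uuu = 205.3, S_uud = 169.6, S_udd = 140.1, S_ddd = 115.7
Terminal payoffs (S − K): max(85.32, 0) = 85.32, max(49.61, 0) = 49.61, max(20.11, 0) = 20.11, max(-4.254, 0) = 0
Node uu (S = 178.5): V_uu = 1/1.01·[0.3000·85.3181 + 0.7000·49.6106] = 59.7256
Node ud (S = 147.5): V_ud = 1/1.01·[0.3000·49.6106 + 0.7000·20.1131] = 28.6756
Node dd (S = 121.8): V_dd = 1/1.01·[0.3000·20.1131 + 0.7000·0.0000] = 5.9742
Node u (S = 155.2): V_u = 1/1.01·[0.3000·59.7256 + 0.7000·28.6756] = 37.6145
Node d (S = 128.2): V_d = 1/1.01·[0.3000·28.6756 + 0.7000·5.9742] = 12.6580
Node 0 (S = 135): V_0 = 1/1.01·[0.3000·37.6145 + 0.7000·12.6580] = 19.9455

$19.95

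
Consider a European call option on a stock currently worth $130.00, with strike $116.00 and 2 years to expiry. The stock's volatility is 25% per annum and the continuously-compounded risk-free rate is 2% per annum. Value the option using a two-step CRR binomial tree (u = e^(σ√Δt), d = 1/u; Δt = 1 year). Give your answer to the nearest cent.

CRR parameters: u = e^(σ√Δt) = e^(0.25·√1) = 1.2840, d = 1/u = 0.7788
Per-period rate: rΔt = 0.02·1 = 0.02, so R = e^0.02 = 1.0202
Risk-neutral probability p = (e^0.02 − 0.7788)/(1.2840 − 0.7788) = 0.2414/0.5052 = 0.4778
Terminal stock prices: S_uu = 214.3, S_ud = 130, S_dd = 78.85
Terminal payoffs (S − K): max(98.33, 0) = 98.33, max(14, 0) = 14, max(-37.15, 0) = 0
Node u (S = 166.9): V_u = e^(−0.02)·[0.4778·98.3338 + 0.5222·14.0000] = 53.2203
Node d (S = 101.2): V_d = e^(−0.02)·[0.4778·14.0000 + 0.5222·0.0000] = 6.5569
Node 0 (S = 130): V_0 = e^(−0.02)·[0.4778·53.2203 + 0.5222·6.5569] = 28.2817

$28.28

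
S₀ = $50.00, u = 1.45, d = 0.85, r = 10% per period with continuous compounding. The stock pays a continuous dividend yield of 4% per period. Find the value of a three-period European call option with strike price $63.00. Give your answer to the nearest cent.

Per-period risk-free factor R = e^0.1 = 1.1052; dividend-adjusted growth = e^(0.1−0.04) = 1.0618.
Risk-neutral probability p = (1.0618 − 0.85)/(1.45 − 0.85) = 0.2118/0.6000 = 0.3531
Terminal stock prices: S_uuu = 152.4, S_uud = 89.36, S_udd = 52.38, S_ddd = 30.71
Terminal payoffs (S − K): max(89.43, 0) = 89.43, max(26.36, 0) = 26.36, max(-10.62, 0) = 0, max(-32.29, 0) = 0
Node uu (S = 105.1): V_uu = e^(−0.1)·[0.3531·89.4313 + 0.6469·26.3563] = 43.9982
Node ud (S = 61.62): V_ud = e^(−0.1)·[0.3531·26.3563 + 0.6469·0.0000] = 8.4198
Node dd (S = 36.12): V_dd = e^(−0.1)·[0.3531·0.0000 + 0.6469·0.0000] = 0.0000
Node u (S = 72.5): V_u = e^(−0.1)·[0.3531·43.9982 + 0.6469·8.4198] = 18.9846
Node d (S = 42.5): V_d = e^(−0.1)·[0.3531·8.4198 + 0.6469·0.0000] = 2.6898
Node 0 (S = 50): V_0 = e^(−0.1)·[0.3531·18.9846 + 0.6469·2.6898] = 7.6394

$7.64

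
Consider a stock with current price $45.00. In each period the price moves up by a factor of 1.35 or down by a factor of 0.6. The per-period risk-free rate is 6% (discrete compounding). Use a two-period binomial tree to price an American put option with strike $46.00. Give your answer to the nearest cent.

$8.95

Risk-neutral probability p = (1 + 0.06 − 0.6)/(1.35 − 0.6) = 0.4600/0.7500 = 0.6133
Terminal stock prices: S_uu = 82.01, S_ud = 36.45, S_dd = 16.2
Terminal payoffs (K − S): max(-36.01, 0) = 0, max(9.55, 0) = 9.55, max(29.8, 0) = 29.8
Node u (S = 60.75): continuation = 1/1.06·[0.6133·0.0000 + 0.3867·9.5500] = 3.4836; exercise value = 0.0000 ≤ continuation, so V_u = 3.4836
Node d (S = 27): continuation = 1/1.06·[0.6133·9.5500 + 0.3867·29.8000] = 16.3962; exercise value = 19.0000 > continuation, so V_d = 19.0000 (exercise)
Node 0 (S = 45): continuation = 1/1.06·[0.6133·3.4836 + 0.3867·19.0000] = 8.9465; exercise value = 1.0000 ≤ continuation, so V_0 = 8.9465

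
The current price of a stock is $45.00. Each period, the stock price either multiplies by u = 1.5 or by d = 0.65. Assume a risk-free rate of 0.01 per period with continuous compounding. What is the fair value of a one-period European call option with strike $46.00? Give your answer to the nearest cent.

$9.02

Risk-neutral probability p = (e^0.01 − 0.65)/(1.5 − 0.65) = 0.3601/0.8500 = 0.4236
Terminal stock prices: S_u = 67.5, S_d = 29.25
Terminal payoffs (S − K): max(21.5, 0) = 21.5, max(-16.75, 0) = 0
Node 0 (S = 45): V_0 = e^(−0.01)·[0.4236·21.5000 + 0.5764·0.0000] = 9.0165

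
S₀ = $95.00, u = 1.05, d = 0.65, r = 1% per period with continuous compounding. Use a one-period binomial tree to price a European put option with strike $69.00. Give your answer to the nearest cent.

$0.72

Risk-neutral probability p = (e^0.01 − 0.65)/(1.05 − 0.65) = 0.3601/0.4000 = 0.9001
Terminal stock prices: S_u = 99.75, S_d = 61.75
Terminal payoffs (K − S): max(-30.75, 0) = 0, max(7.25, 0) = 7.25
Node 0 (S = 95): V_0 = e^(−0.01)·[0.9001·0.0000 + 0.0999·7.2500] = 0.7169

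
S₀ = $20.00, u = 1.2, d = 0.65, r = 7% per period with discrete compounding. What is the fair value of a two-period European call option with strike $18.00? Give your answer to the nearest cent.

Risk-neutral probability p = (1 + 0.07 − 0.65)/(1.2 − 0.65) = 0.4200/0.5500 = 0.7636
Terminal stock prices: S_uu = 28.8, S_ud = 15.6, S_dd = 8.45
Terminal payoffs (S − K): max(10.8, 0) = 10.8, max(-2.4, 0) = 0, max(-9.55, 0) = 0
Node u (S = 24): V_u = 1/1.07·[0.7636·10.8000 + 0.2364·0.0000] = 7.7077
Node d (S = 13): V_d = 1/1.07·[0.7636·0.0000 + 0.2364·0.0000] = 0.0000
Node 0 (S = 20): V_0 = 1/1.07·[0.7636·7.7077 + 0.2364·0.0000] = 5.5008

$5.50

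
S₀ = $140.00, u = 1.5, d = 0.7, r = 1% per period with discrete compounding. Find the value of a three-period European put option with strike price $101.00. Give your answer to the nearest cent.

Risk-neutral probability p = (1 + 0.01 − 0.7)/(1.5 − 0.7) = 0.3100/0.8000 = 0.3875
Terminal stock prices: S_uuu = 472.5, S_uud = 220.5, S_udd = 102.9, S_ddd = 48.02
Terminal payoffs (K − S): max(-371.5, 0) = 0, max(-119.5, 0) = 0, max(-1.9, 0) = 0, max(52.98, 0) = 52.98
Node uu (S = 315): V_uu = 1/1.01·[0.3875·0.0000 + 0.6125·0.0000] = 0.0000
Node ud (S = 147): V_ud = 1/1.01·[0.3875·0.0000 + 0.6125·0.0000] = 0.0000
Node dd (S = 68.6): V_dd = 1/1.01·[0.3875·0.0000 + 0.6125·52.9800] = 32.1290
Node u (S = 210): V_u = 1/1.01·[0.3875·0.0000 + 0.6125·0.0000] = 0.0000
Node d (S = 98): V_d = 1/1.01·[0.3875·0.0000 + 0.6125·32.1290] = 19.4841
Node 0 (S = 140): V_0 = 1/1.01·[0.3875·0.0000 + 0.6125·19.4841] = 11.8159

$11.82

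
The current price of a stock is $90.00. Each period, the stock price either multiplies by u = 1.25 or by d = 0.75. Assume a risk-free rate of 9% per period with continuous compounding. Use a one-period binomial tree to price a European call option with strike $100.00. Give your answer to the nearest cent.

Risk-neutral probability p = (e^0.09 − 0.75)/(1.25 − 0.75) = 0.3442/0.5000 = 0.6883
Terminal stock prices: S_u = 112.5, S_d = 67.5
Terminal payoffs (S − K): max(12.5, 0) = 12.5, max(-32.5, 0) = 0
Node 0 (S = 90): V_0 = e^(−0.09)·[0.6883·12.5000 + 0.3117·0.0000] = 7.8638

$7.86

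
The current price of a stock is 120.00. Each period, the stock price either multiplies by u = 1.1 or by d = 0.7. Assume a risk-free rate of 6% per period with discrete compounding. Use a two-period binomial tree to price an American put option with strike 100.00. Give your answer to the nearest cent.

2.12

Risk-neutral probability p = (1 + 0.06 − 0.7)/(1.1 − 0.7) = 0.3600/0.4000 = 0.9000
Terminal stock prices: S_uu = 145.2, S_ud = 92.4, S_dd = 58.8
Terminal payoffs (K − S): max(-45.2, 0) = 0, max(7.6, 0) = 7.6, max(41.2, 0) = 41.2
Node u (S = 132): continuation = 1/1.06·[0.9000·0.0000 + 0.1000·7.6000] = 0.7170; exercise value = 0.0000 ≤ continuation, so V_u = 0.7170
Node d (S = 84): continuation = 1/1.06·[0.9000·7.6000 + 0.1000·41.2000] = 10.3396; exercise value = 16.0000 > continuation, so V_d = 16.0000 (exercise)
Node 0 (S = 120): continuation = 1/1.06·[0.9000·0.7170 + 0.1000·16.0000] = 2.1182; exercise value = 0.0000 ≤ continuation, so V_0 = 2.1182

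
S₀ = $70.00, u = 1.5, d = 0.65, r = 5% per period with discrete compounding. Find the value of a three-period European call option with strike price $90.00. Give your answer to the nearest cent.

Risk-neutral probability p = (1 + 0.05 − 0.65)/(1.5 − 0.65) = 0.4000/0.8500 = 0.4706
Terminal stock prices: S_uuu = 236.2, S_uud = 102.4, S_udd = 44.36, S_ddd = 19.22
Terminal payoffs (S − K): max(146.2, 0) = 146.2, max(12.38, 0) = 12.38, max(-45.64, 0) = 0, max(-70.78, 0) = 0
Node uu (S = 157.5): V_uu = 1/1.05·[0.4706·146.2500 + 0.5294·12.3750] = 71.7857
Node ud (S = 68.25): V_ud = 1/1.05·[0.4706·12.3750 + 0.5294·0.0000] = 5.5462
Node dd (S = 29.58): V_dd = 1/1.05·[0.4706·0.0000 + 0.5294·0.0000] = 0.0000
Node u (S = 105): V_u = 1/1.05·[0.4706·71.7857 + 0.5294·5.5462] = 34.9693
Node d (S = 45.5): V_d = 1/1.05·[0.4706·5.5462 + 0.5294·0.0000] = 2.4857
Node 0 (S = 70): V_0 = 1/1.05·[0.4706·34.9693 + 0.5294·2.4857] = 16.9258

$16.93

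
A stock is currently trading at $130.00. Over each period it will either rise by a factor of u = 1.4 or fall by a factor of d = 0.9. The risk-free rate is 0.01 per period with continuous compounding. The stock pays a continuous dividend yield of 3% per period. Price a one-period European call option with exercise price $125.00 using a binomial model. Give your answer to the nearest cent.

Per-period risk-free factor R = e^0.01 = 1.0101; dividend-adjusted growth = e^(0.01−0.03) = 0.9802.
Risk-neutral probability p = (0.9802 − 0.9)/(1.4 − 0.9) = 0.0802/0.5000 = 0.1604
Terminal stock prices: S_u = 182, S_d = 117
Terminal payoffs (S − K): max(57, 0) = 57, max(-8, 0) = 0
Node 0 (S = 130): V_0 = e^(−0.01)·[0.1604·57.0000 + 0.8396·0.0000] = 9.0517

$9.05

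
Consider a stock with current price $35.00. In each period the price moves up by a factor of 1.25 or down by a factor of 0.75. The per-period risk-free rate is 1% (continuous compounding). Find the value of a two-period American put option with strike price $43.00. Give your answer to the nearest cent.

Risk-neutral probability p = (e^0.01 − 0.75)/(1.25 − 0.75) = 0.2601/0.5000 = 0.5201
Terminal stock prices: S_uu = 54.69, S_ud = 32.81, S_dd = 19.69
Terminal payoffs (K − S): max(-11.69, 0) = 0, max(10.19, 0) = 10.19, max(23.31, 0) = 23.31
Node u (S = 43.75): continuation = e^(−0.01)·[0.5201·0.0000 + 0.4799·10.1875] = 4.8403; exercise value = 0.0000 ≤ continuation, so V_u = 4.8403
Node d (S = 26.25): continuation = e^(−0.01)·[0.5201·10.1875 + 0.4799·23.3125] = 16.3221; exercise value = 16.7500 > continuation, so V_d = 16.7500 (exercise)
Node 0 (S = 35): continuation = e^(−0.01)·[0.5201·4.8403 + 0.4799·16.7500] = 10.4507; exercise value = 8.0000 ≤ continuation, so V_0 = 10.4507

$10.45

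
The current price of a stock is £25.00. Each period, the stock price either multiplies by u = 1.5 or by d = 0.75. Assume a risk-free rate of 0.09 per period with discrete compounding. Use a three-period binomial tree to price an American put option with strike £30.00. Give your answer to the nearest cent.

£6.57

Risk-neutral probability p = (1 + 0.09 − 0.75)/(1.5 − 0.75) = 0.3400/0.7500 = 0.4533
Terminal stock prices: S_uuu = 84.38, S_uud = 42.19, S_udd = 21.09, S_ddd = 10.55
Terminal payoffs (K − S): max(-54.38, 0) = 0, max(-12.19, 0) = 0, max(8.906, 0) = 8.906, max(19.45, 0) = 19.45
Node uu (S = 56.25): continuation = 1/1.09·[0.4533·0.0000 + 0.5467·0.0000] = 0.0000; exercise value = 0.0000 ≤ continuation, so V_uu = 0.0000
Node ud (S = 28.12): continuation = 1/1.09·[0.4533·0.0000 + 0.5467·8.9062] = 4.4667; exercise value = 1.8750 ≤ continuation, so V_ud = 4.4667
Node dd (S = 14.06): continuation = 1/1.09·[0.4533·8.9062 + 0.5467·19.4531] = 13.4604; exercise value = 15.9375 > continuation, so V_dd = 15.9375 (exercise)
Node u (S = 37.5): continuation = 1/1.09·[0.4533·0.0000 + 0.5467·4.4667] = 2.2402; exercise value = 0.0000 ≤ continuation, so V_u = 2.2402
Node d (S = 18.75): continuation = 1/1.09·[0.4533·4.4667 + 0.5467·15.9375] = 9.8508; exercise value = 11.2500 > continuation, so V_d = 11.2500 (exercise)
Node 0 (S = 25): continuation = 1/1.09·[0.4533·2.2402 + 0.5467·11.2500] = 6.5739; exercise value = 5.0000 ≤ continuation, so V_0 = 6.5739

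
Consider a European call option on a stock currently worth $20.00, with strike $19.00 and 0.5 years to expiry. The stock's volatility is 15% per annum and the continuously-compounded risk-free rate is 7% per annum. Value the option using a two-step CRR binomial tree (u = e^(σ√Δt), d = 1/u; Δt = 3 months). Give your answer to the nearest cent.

$1.93

CRR parameters: u = e^(σ√Δt) = e^(0.15·√0.25) = 1.0779, d = 1/u = 0.9277
Per-period rate: rΔt = 0.07·0.25 = 0.0175, so R = e^0.0175 = 1.0177
Risk-neutral probability p = (e^0.0175 − 0.9277)/(1.0779 − 0.9277) = 0.0899/0.1501 = 0.5988
Terminal stock prices: S_uu = 23.24, S_ud = 20, S_dd = 17.21
Terminal payoffs (S − K): max(4.237, 0) = 4.237, max(1, 0) = 1, max(-1.786, 0) = 0
Node u (S = 21.56): V_u = e^(−0.0175)·[0.5988·4.2367 + 0.4012·1.0000] = 2.8873
Node d (S = 18.55): V_d = e^(−0.0175)·[0.5988·1.0000 + 0.4012·0.0000] = 0.5885
Node 0 (S = 20): V_0 = e^(−0.0175)·[0.5988·2.8873 + 0.4012·0.5885] = 1.9310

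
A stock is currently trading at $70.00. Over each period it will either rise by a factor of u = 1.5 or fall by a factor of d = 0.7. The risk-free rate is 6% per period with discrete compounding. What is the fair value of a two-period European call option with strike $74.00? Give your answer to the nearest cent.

Risk-neutral probability p = (1 + 0.06 − 0.7)/(1.5 − 0.7) = 0.3600/0.8000 = 0.4500
Terminal stock prices: S_uu = 157.5, S_ud = 73.5, S_dd = 34.3
Terminal payoffs (S − K): max(83.5, 0) = 83.5, max(-0.5, 0) = 0, max(-39.7, 0) = 0
Node u (S = 105): V_u = 1/1.06·[0.4500·83.5000 + 0.5500·0.0000] = 35.4481
Node d (S = 49): V_d = 1/1.06·[0.4500·0.0000 + 0.5500·0.0000] = 0.0000
Node 0 (S = 70): V_0 = 1/1.06·[0.4500·35.4481 + 0.5500·0.0000] = 15.0487

$15.05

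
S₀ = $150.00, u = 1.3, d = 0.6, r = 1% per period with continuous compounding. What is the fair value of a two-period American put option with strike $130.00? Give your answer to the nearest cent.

$19.50

Risk-neutral probability p = (e^0.01 − 0.6)/(1.3 − 0.6) = 0.4101/0.7000 = 0.5858
Terminal stock prices: S_uu = 253.5, S_ud = 117, S_dd = 54
Terminal payoffs (K − S): max(-123.5, 0) = 0, max(13, 0) = 13, max(76, 0) = 76
Node u (S = 195): continuation = e^(−0.01)·[0.5858·0.0000 + 0.4142·13.0000] = 5.3312; exercise value = 0.0000 ≤ continuation, so V_u = 5.3312
Node d (S = 90): continuation = e^(−0.01)·[0.5858·13.0000 + 0.4142·76.0000] = 38.7065; exercise value = 40.0000 > continuation, so V_d = 40.0000 (exercise)
Node 0 (S = 150): continuation = e^(−0.01)·[0.5858·5.3312 + 0.4142·40.0000] = 19.4956; exercise value = 0.0000 ≤ continuation, so V_0 = 19.4956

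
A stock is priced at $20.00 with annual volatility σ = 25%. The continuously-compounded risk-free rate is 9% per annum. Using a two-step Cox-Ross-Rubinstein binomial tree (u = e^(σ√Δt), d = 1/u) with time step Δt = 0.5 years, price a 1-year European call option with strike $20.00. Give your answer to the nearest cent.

CRR parameters: u = e^(σ√Δt) = e^(0.25·√0.5) = 1.1934, d = 1/u = 0.8380
Per-period rate: rΔt = 0.09·0.5 = 0.045, so R = e^0.045 = 1.0460
Risk-neutral probability p = (e^0.045 − 0.8380)/(1.1934 − 0.8380) = 0.2081/0.3554 = 0.5854
Terminal stock prices: S_uu = 28.48, S_ud = 20, S_dd = 14.04
Terminal payoffs (S − K): max(8.482, 0) = 8.482, max(0, 0) = 0, max(-5.956, 0) = 0
Node u (S = 23.87): V_u = e^(−0.045)·[0.5854·8.4824 + 0.4146·0.0000] = 4.7473
Node d (S = 16.76): V_d = e^(−0.045)·[0.5854·0.0000 + 0.4146·0.0000] = 0.0000
Node 0 (S = 20): V_0 = e^(−0.045)·[0.5854·4.7473 + 0.4146·0.0000] = 2.6569

$2.66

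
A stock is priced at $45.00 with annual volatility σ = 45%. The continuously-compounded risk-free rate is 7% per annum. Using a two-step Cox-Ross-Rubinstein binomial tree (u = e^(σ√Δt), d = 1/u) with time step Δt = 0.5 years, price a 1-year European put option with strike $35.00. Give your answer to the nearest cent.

$2.86

CRR parameters: u = e^(σ√Δt) = e^(0.45·√0.5) = 1.3746, d = 1/u = 0.7275
Per-period rate: rΔt = 0.07·0.5 = 0.035, so R = e^0.035 = 1.0356
Risk-neutral probability p = (e^0.035 − 0.7275)/(1.3746 − 0.7275) = 0.3082/0.6472 = 0.4762
Terminal stock prices: S_uu = 85.03, S_ud = 45, S_dd = 23.81
Terminal payoffs (K − S): max(-50.03, 0) = 0, max(-10, 0) = 0, max(11.19, 0) = 11.19
Node u (S = 61.86): V_u = e^(−0.035)·[0.4762·0.0000 + 0.5238·0.0000] = 0.0000
Node d (S = 32.74): V_d = e^(−0.035)·[0.4762·0.0000 + 0.5238·11.1862] = 5.6583
Node 0 (S = 45): V_0 = e^(−0.035)·[0.4762·0.0000 + 0.5238·5.6583] = 2.8621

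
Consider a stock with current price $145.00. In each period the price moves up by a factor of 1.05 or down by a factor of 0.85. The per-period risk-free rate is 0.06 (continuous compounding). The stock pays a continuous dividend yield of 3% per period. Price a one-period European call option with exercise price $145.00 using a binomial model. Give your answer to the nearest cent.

$6.16

Per-period risk-free factor R = e^0.06 = 1.0618; dividend-adjusted growth = e^(0.06−0.03) = 1.0305.
Risk-neutral probability p = (1.0305 − 0.85)/(1.05 − 0.85) = 0.1805/0.2000 = 0.9023
Terminal stock prices: S_u = 152.2, S_d = 123.2
Terminal payoffs (S − K): max(7.25, 0) = 7.25, max(-21.75, 0) = 0
Node 0 (S = 145): V_0 = e^(−0.06)·[0.9023·7.2500 + 0.0977·0.0000] = 6.1605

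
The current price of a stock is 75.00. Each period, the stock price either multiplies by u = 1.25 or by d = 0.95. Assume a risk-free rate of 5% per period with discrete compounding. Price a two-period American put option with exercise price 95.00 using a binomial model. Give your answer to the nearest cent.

20.00

Risk-neutral probability p = (1 + 0.05 − 0.95)/(1.25 − 0.95) = 0.1000/0.3000 = 0.3333
Terminal stock prices: S_uu = 117.2, S_ud = 89.06, S_dd = 67.69
Terminal payoffs (K − S): max(-22.19, 0) = 0, max(5.938, 0) = 5.938, max(27.31, 0) = 27.31
Node u (S = 93.75): continuation = 1/1.05·[0.3333·0.0000 + 0.6667·5.9375] = 3.7698; exercise value = 1.2500 ≤ continuation, so V_u = 3.7698
Node d (S = 71.25): continuation = 1/1.05·[0.3333·5.9375 + 0.6667·27.3125] = 19.2262; exercise value = 23.7500 > continuation, so V_d = 23.7500 (exercise)
Node 0 (S = 75): continuation = 1/1.05·[0.3333·3.7698 + 0.6667·23.7500] = 16.2761; exercise value = 20.0000 > continuation, so V_0 = 20.0000 (exercise)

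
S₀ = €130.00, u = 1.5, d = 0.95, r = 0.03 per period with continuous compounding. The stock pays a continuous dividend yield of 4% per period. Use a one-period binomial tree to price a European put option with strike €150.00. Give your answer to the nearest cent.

€23.84

Per-period risk-free factor R = e^0.03 = 1.0305; dividend-adjusted growth = e^(0.03−0.04) = 0.9900.
Risk-neutral probability p = (0.9900 − 0.95)/(1.5 − 0.95) = 0.0400/0.5500 = 0.0728
Terminal stock prices: S_u = 195, S_d = 123.5
Terminal payoffs (K − S): max(-45, 0) = 0, max(26.5, 0) = 26.5
Node 0 (S = 130): V_0 = e^(−0.03)·[0.0728·0.0000 + 0.9272·26.5000] = 23.8442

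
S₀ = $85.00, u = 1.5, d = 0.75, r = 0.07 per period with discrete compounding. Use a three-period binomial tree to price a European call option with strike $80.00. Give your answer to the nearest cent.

$29.33

Risk-neutral probability p = (1 + 0.07 − 0.75)/(1.5 − 0.75) = 0.3200/0.7500 = 0.4267
Terminal stock prices: S_uuu = 286.9, S_uud = 143.4, S_udd = 71.72, S_ddd = 35.86
Terminal payoffs (S − K): max(206.9, 0) = 206.9, max(63.44, 0) = 63.44, max(-8.281, 0) = 0, max(-44.14, 0) = 0
Node uu (S = 191.2): V_uu = 1/1.07·[0.4267·206.8750 + 0.5733·63.4375] = 116.4836
Node ud (S = 95.62): V_ud = 1/1.07·[0.4267·63.4375 + 0.5733·0.0000] = 25.2960
Node dd (S = 47.81): V_dd = 1/1.07·[0.4267·0.0000 + 0.5733·0.0000] = 0.0000
Node u (S = 127.5): V_u = 1/1.07·[0.4267·116.4836 + 0.5733·25.2960] = 60.0025
Node d (S = 63.75): V_d = 1/1.07·[0.4267·25.2960 + 0.5733·0.0000] = 10.0869
Node 0 (S = 85): V_0 = 1/1.07·[0.4267·60.0025 + 0.5733·10.0869] = 29.3310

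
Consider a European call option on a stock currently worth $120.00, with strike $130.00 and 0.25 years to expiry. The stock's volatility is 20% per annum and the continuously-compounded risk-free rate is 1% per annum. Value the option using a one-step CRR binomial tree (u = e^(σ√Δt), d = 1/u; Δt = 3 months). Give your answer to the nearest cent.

$1.27

CRR parameters: u = e^(σ√Δt) = e^(0.2·√0.25) = 1.1052, d = 1/u = 0.9048
Per-period rate: rΔt = 0.01·0.25 = 0.0025, so R = e^0.0025 = 1.0025
Risk-neutral probability p = (e^0.0025 − 0.9048)/(1.1052 − 0.9048) = 0.0977/0.2003 = 0.4875
Terminal stock prices: S_u = 132.6, S_d = 108.6
Terminal payoffs (S − K): max(2.621, 0) = 2.621, max(-21.42, 0) = 0
Node 0 (S = 120): V_0 = e^(−0.0025)·[0.4875·2.6205 + 0.5125·0.0000] = 1.2743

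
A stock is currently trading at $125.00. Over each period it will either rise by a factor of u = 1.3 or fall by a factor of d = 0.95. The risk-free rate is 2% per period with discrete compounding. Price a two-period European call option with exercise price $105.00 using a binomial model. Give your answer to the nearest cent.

Risk-neutral probability p = (1 + 0.02 − 0.95)/(1.3 − 0.95) = 0.0700/0.3500 = 0.2000
Terminal stock prices: S_uu = 211.3, S_ud = 154.4, S_dd = 112.8
Terminal payoffs (S − K): max(106.3, 0) = 106.3, max(49.38, 0) = 49.38, max(7.812, 0) = 7.812
Node u (S = 162.5): V_u = 1/1.02·[0.2000·106.2500 + 0.8000·49.3750] = 59.5588
Node d (S = 118.8): V_d = 1/1.02·[0.2000·49.3750 + 0.8000·7.8125] = 15.8088
Node 0 (S = 125): V_0 = 1/1.02·[0.2000·59.5588 + 0.8000·15.8088] = 24.0773

$24.08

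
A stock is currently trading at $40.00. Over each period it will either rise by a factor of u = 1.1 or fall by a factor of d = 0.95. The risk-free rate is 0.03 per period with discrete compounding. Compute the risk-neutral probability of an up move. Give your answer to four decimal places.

Risk-neutral probability p = (1 + 0.03 − 0.95)/(1.1 − 0.95) = 0.0800/0.1500 = 0.5333

p = 0.5333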